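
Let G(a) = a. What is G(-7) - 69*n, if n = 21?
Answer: -1456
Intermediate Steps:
G(-7) - 69*n = -7 - 69*21 = -7 - 1449 = -1456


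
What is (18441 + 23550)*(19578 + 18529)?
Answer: 1600151037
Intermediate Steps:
(18441 + 23550)*(19578 + 18529) = 41991*38107 = 1600151037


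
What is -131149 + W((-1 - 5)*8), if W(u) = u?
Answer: -131197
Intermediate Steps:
-131149 + W((-1 - 5)*8) = -131149 + (-1 - 5)*8 = -131149 - 6*8 = -131149 - 48 = -131197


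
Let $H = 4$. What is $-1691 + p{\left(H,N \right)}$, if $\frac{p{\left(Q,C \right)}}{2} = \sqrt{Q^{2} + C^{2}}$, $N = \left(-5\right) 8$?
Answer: $-1691 + 8 \sqrt{101} \approx -1610.6$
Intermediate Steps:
$N = -40$
$p{\left(Q,C \right)} = 2 \sqrt{C^{2} + Q^{2}}$ ($p{\left(Q,C \right)} = 2 \sqrt{Q^{2} + C^{2}} = 2 \sqrt{C^{2} + Q^{2}}$)
$-1691 + p{\left(H,N \right)} = -1691 + 2 \sqrt{\left(-40\right)^{2} + 4^{2}} = -1691 + 2 \sqrt{1600 + 16} = -1691 + 2 \sqrt{1616} = -1691 + 2 \cdot 4 \sqrt{101} = -1691 + 8 \sqrt{101}$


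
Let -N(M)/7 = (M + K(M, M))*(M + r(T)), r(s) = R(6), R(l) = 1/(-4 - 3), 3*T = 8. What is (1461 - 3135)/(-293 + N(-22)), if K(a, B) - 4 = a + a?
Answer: 558/3301 ≈ 0.16904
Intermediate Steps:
K(a, B) = 4 + 2*a (K(a, B) = 4 + (a + a) = 4 + 2*a)
T = 8/3 (T = (1/3)*8 = 8/3 ≈ 2.6667)
R(l) = -1/7 (R(l) = 1/(-7) = -1/7)
r(s) = -1/7
N(M) = -7*(4 + 3*M)*(-1/7 + M) (N(M) = -7*(M + (4 + 2*M))*(M - 1/7) = -7*(4 + 3*M)*(-1/7 + M))
(1461 - 3135)/(-293 + N(-22)) = (1461 - 3135)/(-293 + (4 - 25*(-22) - 21*(-22)**2)) = -1674/(-293 + (4 + 550 - 21*484)) = -1674/(-293 + (4 + 550 - 10164)) = -1674/(-293 - 9610) = -1674/(-9903) = -1674*(-1/9903) = 558/3301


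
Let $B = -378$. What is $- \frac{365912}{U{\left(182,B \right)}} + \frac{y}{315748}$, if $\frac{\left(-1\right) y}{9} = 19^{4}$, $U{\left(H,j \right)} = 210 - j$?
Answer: $- \frac{29056410227}{46414956} \approx -626.01$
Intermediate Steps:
$y = -1172889$ ($y = - 9 \cdot 19^{4} = \left(-9\right) 130321 = -1172889$)
$- \frac{365912}{U{\left(182,B \right)}} + \frac{y}{315748} = - \frac{365912}{210 - -378} - \frac{1172889}{315748} = - \frac{365912}{210 + 378} - \frac{1172889}{315748} = - \frac{365912}{588} - \frac{1172889}{315748} = \left(-365912\right) \frac{1}{588} - \frac{1172889}{315748} = - \frac{91478}{147} - \frac{1172889}{315748} = - \frac{29056410227}{46414956}$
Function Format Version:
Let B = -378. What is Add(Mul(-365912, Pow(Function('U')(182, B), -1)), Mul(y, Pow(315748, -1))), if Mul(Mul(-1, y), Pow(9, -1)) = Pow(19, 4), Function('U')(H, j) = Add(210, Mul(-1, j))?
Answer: Rational(-29056410227, 46414956) ≈ -626.01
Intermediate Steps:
y = -1172889 (y = Mul(-9, Pow(19, 4)) = Mul(-9, 130321) = -1172889)
Add(Mul(-365912, Pow(Function('U')(182, B), -1)), Mul(y, Pow(315748, -1))) = Add(Mul(-365912, Pow(Add(210, Mul(-1, -378)), -1)), Mul(-1172889, Pow(315748, -1))) = Add(Mul(-365912, Pow(Add(210, 378), -1)), Mul(-1172889, Rational(1, 315748))) = Add(Mul(-365912, Pow(588, -1)), Rational(-1172889, 315748)) = Add(Mul(-365912, Rational(1, 588)), Rational(-1172889, 315748)) = Add(Rational(-91478, 147), Rational(-1172889, 315748)) = Rational(-29056410227, 46414956)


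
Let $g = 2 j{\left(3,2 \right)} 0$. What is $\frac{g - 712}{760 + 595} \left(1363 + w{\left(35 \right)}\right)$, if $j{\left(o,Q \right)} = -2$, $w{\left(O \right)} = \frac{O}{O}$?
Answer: $- \frac{971168}{1355} \approx -716.73$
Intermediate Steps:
$w{\left(O \right)} = 1$
$g = 0$ ($g = 2 \left(-2\right) 0 = \left(-4\right) 0 = 0$)
$\frac{g - 712}{760 + 595} \left(1363 + w{\left(35 \right)}\right) = \frac{0 - 712}{760 + 595} \left(1363 + 1\right) = - \frac{712}{1355} \cdot 1364 = \left(-712\right) \frac{1}{1355} \cdot 1364 = \left(- \frac{712}{1355}\right) 1364 = - \frac{971168}{1355}$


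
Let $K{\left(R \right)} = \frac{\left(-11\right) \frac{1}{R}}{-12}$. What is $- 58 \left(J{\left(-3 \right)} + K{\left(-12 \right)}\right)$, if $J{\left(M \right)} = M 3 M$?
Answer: $- \frac{112433}{72} \approx -1561.6$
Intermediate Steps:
$K{\left(R \right)} = \frac{11}{12 R}$ ($K{\left(R \right)} = - \frac{11}{R} \left(- \frac{1}{12}\right) = \frac{11}{12 R}$)
$J{\left(M \right)} = 3 M^{2}$ ($J{\left(M \right)} = 3 M M = 3 M^{2}$)
$- 58 \left(J{\left(-3 \right)} + K{\left(-12 \right)}\right) = - 58 \left(3 \left(-3\right)^{2} + \frac{11}{12 \left(-12\right)}\right) = - 58 \left(3 \cdot 9 + \frac{11}{12} \left(- \frac{1}{12}\right)\right) = - 58 \left(27 - \frac{11}{144}\right) = \left(-58\right) \frac{3877}{144} = - \frac{112433}{72}$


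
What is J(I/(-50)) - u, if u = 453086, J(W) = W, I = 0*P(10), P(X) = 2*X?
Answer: -453086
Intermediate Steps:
I = 0 (I = 0*(2*10) = 0*20 = 0)
J(I/(-50)) - u = 0/(-50) - 1*453086 = 0*(-1/50) - 453086 = 0 - 453086 = -453086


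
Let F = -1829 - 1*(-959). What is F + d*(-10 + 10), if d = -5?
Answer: -870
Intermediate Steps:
F = -870 (F = -1829 + 959 = -870)
F + d*(-10 + 10) = -870 - 5*(-10 + 10) = -870 - 5*0 = -870 + 0 = -870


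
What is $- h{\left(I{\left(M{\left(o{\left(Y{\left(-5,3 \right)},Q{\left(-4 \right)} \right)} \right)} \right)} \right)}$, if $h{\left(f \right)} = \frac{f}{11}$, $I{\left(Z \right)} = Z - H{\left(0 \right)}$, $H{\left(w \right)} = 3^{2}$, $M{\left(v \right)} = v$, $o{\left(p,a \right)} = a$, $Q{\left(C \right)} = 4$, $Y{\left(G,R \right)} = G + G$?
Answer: $\frac{5}{11} \approx 0.45455$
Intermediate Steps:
$Y{\left(G,R \right)} = 2 G$
$H{\left(w \right)} = 9$
$I{\left(Z \right)} = -9 + Z$ ($I{\left(Z \right)} = Z - 9 = -9 + Z$)
$h{\left(f \right)} = \frac{f}{11}$ ($h{\left(f \right)} = f \frac{1}{11} = \frac{f}{11}$)
$- h{\left(I{\left(M{\left(o{\left(Y{\left(-5,3 \right)},Q{\left(-4 \right)} \right)} \right)} \right)} \right)} = - \frac{-9 + 4}{11} = - \frac{-5}{11} = \left(-1\right) \left(- \frac{5}{11}\right) = \frac{5}{11}$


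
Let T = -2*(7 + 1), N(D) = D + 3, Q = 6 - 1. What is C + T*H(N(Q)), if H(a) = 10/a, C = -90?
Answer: -110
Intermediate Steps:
Q = 5
N(D) = 3 + D
T = -16 (T = -2*8 = -16)
C + T*H(N(Q)) = -90 - 160/(3 + 5) = -90 - 160/8 = -90 - 16*5/4 = -90 - 20 = -110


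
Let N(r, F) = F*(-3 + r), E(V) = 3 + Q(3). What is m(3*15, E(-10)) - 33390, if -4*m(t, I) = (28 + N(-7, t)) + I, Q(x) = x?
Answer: -33286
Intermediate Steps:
E(V) = 6 (E(V) = 3 + 3 = 6)
m(t, I) = -7 - I/4 + 5*t/2 (m(t, I) = -((28 + t*(-3 - 7)) + I)/4 = -((28 + t*(-10)) + I)/4 = -((28 - 10*t) + I)/4 = -(28 + I - 10*t)/4 = -7 - I/4 + 5*t/2)
m(3*15, E(-10)) - 33390 = (-7 - 1/4*6 + 5*(3*15)/2) - 33390 = (-7 - 3/2 + (5/2)*45) - 33390 = (-7 - 3/2 + 225/2) - 33390 = 104 - 33390 = -33286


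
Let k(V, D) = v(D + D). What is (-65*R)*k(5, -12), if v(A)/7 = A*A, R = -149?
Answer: 39049920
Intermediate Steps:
v(A) = 7*A² (v(A) = 7*(A*A) = 7*A²)
k(V, D) = 28*D² (k(V, D) = 7*(D + D)² = 7*(2*D)² = 7*(4*D²) = 28*D²)
(-65*R)*k(5, -12) = (-65*(-149))*(28*(-12)²) = 9685*(28*144) = 9685*4032 = 39049920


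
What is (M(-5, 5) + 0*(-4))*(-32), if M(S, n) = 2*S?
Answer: 320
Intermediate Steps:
(M(-5, 5) + 0*(-4))*(-32) = (2*(-5) + 0*(-4))*(-32) = (-10 + 0)*(-32) = -10*(-32) = 320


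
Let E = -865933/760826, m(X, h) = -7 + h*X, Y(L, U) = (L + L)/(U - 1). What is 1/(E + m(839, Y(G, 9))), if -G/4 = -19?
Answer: 760826/12122135551 ≈ 6.2763e-5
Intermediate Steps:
G = 76 (G = -4*(-19) = 76)
Y(L, U) = 2*L/(-1 + U) (Y(L, U) = (2*L)/(-1 + U) = 2*L/(-1 + U))
m(X, h) = -7 + X*h
E = -865933/760826 (E = -865933*1/760826 = -865933/760826 ≈ -1.1381)
1/(E + m(839, Y(G, 9))) = 1/(-865933/760826 + (-7 + 839*(2*76/(-1 + 9)))) = 1/(-865933/760826 + (-7 + 839*(2*76/8))) = 1/(-865933/760826 + (-7 + 839*(2*76*(⅛)))) = 1/(-865933/760826 + (-7 + 839*19)) = 1/(-865933/760826 + (-7 + 15941)) = 1/(-865933/760826 + 15934) = 1/(12122135551/760826) = 760826/12122135551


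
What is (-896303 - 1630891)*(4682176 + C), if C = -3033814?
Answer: -4165730556228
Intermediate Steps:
(-896303 - 1630891)*(4682176 + C) = (-896303 - 1630891)*(4682176 - 3033814) = -2527194*1648362 = -4165730556228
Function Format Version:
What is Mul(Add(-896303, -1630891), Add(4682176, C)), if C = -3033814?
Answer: -4165730556228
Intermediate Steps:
Mul(Add(-896303, -1630891), Add(4682176, C)) = Mul(Add(-896303, -1630891), Add(4682176, -3033814)) = Mul(-2527194, 1648362) = -4165730556228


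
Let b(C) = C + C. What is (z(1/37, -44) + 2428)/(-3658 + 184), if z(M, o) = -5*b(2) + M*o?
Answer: -14842/21423 ≈ -0.69281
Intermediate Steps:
b(C) = 2*C
z(M, o) = -20 + M*o (z(M, o) = -10*2 + M*o = -5*4 + M*o = -20 + M*o)
(z(1/37, -44) + 2428)/(-3658 + 184) = ((-20 - 44/37) + 2428)/(-3658 + 184) = ((-20 + (1/37)*(-44)) + 2428)/(-3474) = ((-20 - 44/37) + 2428)*(-1/3474) = (-784/37 + 2428)*(-1/3474) = (89052/37)*(-1/3474) = -14842/21423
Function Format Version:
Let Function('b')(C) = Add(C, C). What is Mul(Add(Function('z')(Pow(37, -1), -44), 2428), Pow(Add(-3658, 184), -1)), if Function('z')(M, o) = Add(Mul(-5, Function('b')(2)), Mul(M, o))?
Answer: Rational(-14842, 21423) ≈ -0.69281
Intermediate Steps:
Function('b')(C) = Mul(2, C)
Function('z')(M, o) = Add(-20, Mul(M, o)) (Function('z')(M, o) = Add(Mul(-5, Mul(2, 2)), Mul(M, o)) = Add(Mul(-5, 4), Mul(M, o)) = Add(-20, Mul(M, o)))
Mul(Add(Function('z')(Pow(37, -1), -44), 2428), Pow(Add(-3658, 184), -1)) = Mul(Add(Add(-20, Mul(Pow(37, -1), -44)), 2428), Pow(Add(-3658, 184), -1)) = Mul(Add(Add(-20, Mul(Rational(1, 37), -44)), 2428), Pow(-3474, -1)) = Mul(Add(Add(-20, Rational(-44, 37)), 2428), Rational(-1, 3474)) = Mul(Add(Rational(-784, 37), 2428), Rational(-1, 3474)) = Mul(Rational(89052, 37), Rational(-1, 3474)) = Rational(-14842, 21423)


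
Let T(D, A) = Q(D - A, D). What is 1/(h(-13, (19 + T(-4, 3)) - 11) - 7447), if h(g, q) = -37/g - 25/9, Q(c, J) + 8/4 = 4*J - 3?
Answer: -117/871291 ≈ -0.00013428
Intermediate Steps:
Q(c, J) = -5 + 4*J (Q(c, J) = -2 + (4*J - 3) = -2 + (-3 + 4*J) = -5 + 4*J)
T(D, A) = -5 + 4*D
h(g, q) = -25/9 - 37/g (h(g, q) = -37/g - 25*⅑ = -37/g - 25/9 = -25/9 - 37/g)
1/(h(-13, (19 + T(-4, 3)) - 11) - 7447) = 1/((-25/9 - 37/(-13)) - 7447) = 1/((-25/9 - 37*(-1/13)) - 7447) = 1/((-25/9 + 37/13) - 7447) = 1/(8/117 - 7447) = 1/(-871291/117) = -117/871291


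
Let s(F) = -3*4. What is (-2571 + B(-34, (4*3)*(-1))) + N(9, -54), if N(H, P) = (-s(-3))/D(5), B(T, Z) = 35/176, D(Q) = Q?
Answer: -2260193/880 ≈ -2568.4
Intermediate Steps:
s(F) = -12
B(T, Z) = 35/176 (B(T, Z) = 35*(1/176) = 35/176)
N(H, P) = 12/5 (N(H, P) = -1*(-12)/5 = 12*(⅕) = 12/5)
(-2571 + B(-34, (4*3)*(-1))) + N(9, -54) = (-2571 + 35/176) + 12/5 = -452461/176 + 12/5 = -2260193/880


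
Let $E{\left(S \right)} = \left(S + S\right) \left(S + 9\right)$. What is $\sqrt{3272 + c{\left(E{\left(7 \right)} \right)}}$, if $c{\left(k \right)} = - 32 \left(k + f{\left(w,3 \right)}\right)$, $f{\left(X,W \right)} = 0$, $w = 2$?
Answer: $2 i \sqrt{974} \approx 62.418 i$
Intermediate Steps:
$E{\left(S \right)} = 2 S \left(9 + S\right)$
$c{\left(k \right)} = - 32 k$ ($c{\left(k \right)} = - 32 \left(k + 0\right) = - 32 k$)
$\sqrt{3272 + c{\left(E{\left(7 \right)} \right)}} = \sqrt{3272 - 32 \cdot 2 \cdot 7 \left(9 + 7\right)} = \sqrt{3272 - 32 \cdot 2 \cdot 7 \cdot 16} = \sqrt{3272 - 7168} = \sqrt{-3896} = 2 i \sqrt{974}$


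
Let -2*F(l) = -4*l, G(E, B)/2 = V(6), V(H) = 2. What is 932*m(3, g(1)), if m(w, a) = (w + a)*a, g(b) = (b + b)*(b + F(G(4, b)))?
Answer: 352296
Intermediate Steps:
G(E, B) = 4 (G(E, B) = 2*2 = 4)
F(l) = 2*l (F(l) = -(-2)*l = 2*l)
g(b) = 2*b*(8 + b) (g(b) = (b + b)*(b + 2*4) = (2*b)*(b + 8) = (2*b)*(8 + b) = 2*b*(8 + b))
m(w, a) = a*(a + w) (m(w, a) = (a + w)*a = a*(a + w))
932*m(3, g(1)) = 932*((2*1*(8 + 1))*(2*1*(8 + 1) + 3)) = 932*((2*1*9)*(2*1*9 + 3)) = 932*(18*(18 + 3)) = 932*(18*21) = 932*378 = 352296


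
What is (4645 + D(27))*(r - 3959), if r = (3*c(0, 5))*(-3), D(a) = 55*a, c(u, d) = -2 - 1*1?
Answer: -24103160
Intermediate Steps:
c(u, d) = -3 (c(u, d) = -2 - 1 = -3)
r = 27 (r = (3*(-3))*(-3) = -9*(-3) = 27)
(4645 + D(27))*(r - 3959) = (4645 + 55*27)*(27 - 3959) = (4645 + 1485)*(-3932) = 6130*(-3932) = -24103160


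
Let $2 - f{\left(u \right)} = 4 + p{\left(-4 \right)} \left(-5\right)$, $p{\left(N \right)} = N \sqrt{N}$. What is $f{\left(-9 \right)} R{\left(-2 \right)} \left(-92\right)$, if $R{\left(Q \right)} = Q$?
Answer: $-368 - 7360 i \approx -368.0 - 7360.0 i$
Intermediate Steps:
$p{\left(N \right)} = N^{\frac{3}{2}}$
$f{\left(u \right)} = -2 - 40 i$ ($f{\left(u \right)} = 2 - \left(4 + \left(-4\right)^{\frac{3}{2}} \left(-5\right)\right) = 2 - \left(4 + - 8 i \left(-5\right)\right) = 2 - \left(4 + 40 i\right) = -2 - 40 i$)
$f{\left(-9 \right)} R{\left(-2 \right)} \left(-92\right) = \left(-2 - 40 i\right) \left(-2\right) \left(-92\right) = \left(4 + 80 i\right) \left(-92\right) = -368 - 7360 i$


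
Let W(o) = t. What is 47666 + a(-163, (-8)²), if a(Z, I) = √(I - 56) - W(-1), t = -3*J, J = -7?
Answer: 47645 + 2*√2 ≈ 47648.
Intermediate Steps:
t = 21 (t = -3*(-7) = 21)
W(o) = 21
a(Z, I) = -21 + √(-56 + I) (a(Z, I) = √(I - 56) - 1*21 = √(-56 + I) - 21 = -21 + √(-56 + I))
47666 + a(-163, (-8)²) = 47666 + (-21 + √(-56 + (-8)²)) = 47666 + (-21 + √(-56 + 64)) = 47666 + (-21 + √8) = 47666 + (-21 + 2*√2) = 47645 + 2*√2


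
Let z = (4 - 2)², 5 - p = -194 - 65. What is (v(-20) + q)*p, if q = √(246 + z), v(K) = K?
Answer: -5280 + 1320*√10 ≈ -1105.8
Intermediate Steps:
p = 264 (p = 5 - (-194 - 65) = 5 - 1*(-259) = 5 + 259 = 264)
z = 4 (z = 2² = 4)
q = 5*√10 (q = √(246 + 4) = √250 = 5*√10 ≈ 15.811)
(v(-20) + q)*p = (-20 + 5*√10)*264 = -5280 + 1320*√10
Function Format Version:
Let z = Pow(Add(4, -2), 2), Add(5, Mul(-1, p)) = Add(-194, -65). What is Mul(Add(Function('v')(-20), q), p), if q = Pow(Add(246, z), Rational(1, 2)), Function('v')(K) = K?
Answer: Add(-5280, Mul(1320, Pow(10, Rational(1, 2)))) ≈ -1105.8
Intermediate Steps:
p = 264 (p = Add(5, Mul(-1, Add(-194, -65))) = Add(5, Mul(-1, -259)) = Add(5, 259) = 264)
z = 4 (z = Pow(2, 2) = 4)
q = Mul(5, Pow(10, Rational(1, 2))) (q = Pow(Add(246, 4), Rational(1, 2)) = Pow(250, Rational(1, 2)) = Mul(5, Pow(10, Rational(1, 2))) ≈ 15.811)
Mul(Add(Function('v')(-20), q), p) = Mul(Add(-20, Mul(5, Pow(10, Rational(1, 2)))), 264) = Add(-5280, Mul(1320, Pow(10, Rational(1, 2))))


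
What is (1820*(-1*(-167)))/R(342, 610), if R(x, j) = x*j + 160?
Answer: 1169/803 ≈ 1.4558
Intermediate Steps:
R(x, j) = 160 + j*x (R(x, j) = j*x + 160 = 160 + j*x)
(1820*(-1*(-167)))/R(342, 610) = (1820*(-1*(-167)))/(160 + 610*342) = (1820*167)/(160 + 208620) = 303940/208780 = 303940*(1/208780) = 1169/803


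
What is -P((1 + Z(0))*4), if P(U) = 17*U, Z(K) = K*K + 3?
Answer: -272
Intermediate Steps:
Z(K) = 3 + K**2 (Z(K) = K**2 + 3 = 3 + K**2)
-P((1 + Z(0))*4) = -17*(1 + (3 + 0**2))*4 = -17*(1 + (3 + 0))*4 = -17*(1 + 3)*4 = -17*4*4 = -17*16 = -1*272 = -272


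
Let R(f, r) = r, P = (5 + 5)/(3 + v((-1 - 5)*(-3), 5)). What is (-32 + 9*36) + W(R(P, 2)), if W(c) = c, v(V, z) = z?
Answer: 294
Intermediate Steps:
P = 5/4 (P = (5 + 5)/(3 + 5) = 10/8 = 10*(⅛) = 5/4 ≈ 1.2500)
(-32 + 9*36) + W(R(P, 2)) = (-32 + 9*36) + 2 = (-32 + 324) + 2 = 292 + 2 = 294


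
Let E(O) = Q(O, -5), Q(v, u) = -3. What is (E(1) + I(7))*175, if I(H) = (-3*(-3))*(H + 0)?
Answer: 10500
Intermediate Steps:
E(O) = -3
I(H) = 9*H
(E(1) + I(7))*175 = (-3 + 9*7)*175 = (-3 + 63)*175 = 60*175 = 10500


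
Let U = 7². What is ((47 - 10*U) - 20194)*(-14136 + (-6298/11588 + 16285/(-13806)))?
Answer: 648290851846996/2221999 ≈ 2.9176e+8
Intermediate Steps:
U = 49
((47 - 10*U) - 20194)*(-14136 + (-6298/11588 + 16285/(-13806))) = ((47 - 10*49) - 20194)*(-14136 + (-6298/11588 + 16285/(-13806))) = ((47 - 490) - 20194)*(-14136 + (-6298*1/11588 + 16285*(-1/13806))) = (-443 - 20194)*(-14136 + (-3149/5794 - 16285/13806)) = -20637*(-14136 - 34457596/19997991) = -20637*(-282726058372/19997991) = 648290851846996/2221999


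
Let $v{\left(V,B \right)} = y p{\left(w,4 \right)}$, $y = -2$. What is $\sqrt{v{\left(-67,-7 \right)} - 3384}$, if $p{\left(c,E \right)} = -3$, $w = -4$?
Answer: $i \sqrt{3378} \approx 58.121 i$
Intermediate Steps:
$v{\left(V,B \right)} = 6$ ($v{\left(V,B \right)} = \left(-2\right) \left(-3\right) = 6$)
$\sqrt{v{\left(-67,-7 \right)} - 3384} = \sqrt{6 - 3384} = \sqrt{-3378} = i \sqrt{3378}$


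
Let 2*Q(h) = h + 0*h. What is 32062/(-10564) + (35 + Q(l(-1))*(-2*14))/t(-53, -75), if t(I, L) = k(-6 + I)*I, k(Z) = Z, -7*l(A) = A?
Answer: -49954631/16516814 ≈ -3.0245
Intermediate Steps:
l(A) = -A/7
Q(h) = h/2 (Q(h) = (h + 0*h)/2 = (h + 0)/2 = h/2)
t(I, L) = I*(-6 + I) (t(I, L) = (-6 + I)*I = I*(-6 + I))
32062/(-10564) + (35 + Q(l(-1))*(-2*14))/t(-53, -75) = 32062/(-10564) + (35 + ((-1/7*(-1))/2)*(-2*14))/((-53*(-6 - 53))) = 32062*(-1/10564) + (35 + ((1/2)*(1/7))*(-28))/((-53*(-59))) = -16031/5282 + (35 + (1/14)*(-28))/3127 = -16031/5282 + (35 - 2)*(1/3127) = -16031/5282 + 33*(1/3127) = -16031/5282 + 33/3127 = -49954631/16516814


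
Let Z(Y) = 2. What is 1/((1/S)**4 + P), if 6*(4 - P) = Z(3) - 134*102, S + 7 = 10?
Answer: 81/184816 ≈ 0.00043827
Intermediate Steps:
S = 3 (S = -7 + 10 = 3)
P = 6845/3 (P = 4 - (2 - 134*102)/6 = 4 - (2 - 13668)/6 = 4 - 1/6*(-13666) = 4 + 6833/3 = 6845/3 ≈ 2281.7)
1/((1/S)**4 + P) = 1/((1/3)**4 + 6845/3) = 1/(1/81 + 6845/3) = 1/(184816/81) = 81/184816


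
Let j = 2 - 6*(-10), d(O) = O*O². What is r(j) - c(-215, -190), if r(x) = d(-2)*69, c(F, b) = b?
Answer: -362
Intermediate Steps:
d(O) = O³
j = 62 (j = 2 + 60 = 62)
r(x) = -552 (r(x) = (-2)³*69 = -8*69 = -552)
r(j) - c(-215, -190) = -552 - 1*(-190) = -552 + 190 = -362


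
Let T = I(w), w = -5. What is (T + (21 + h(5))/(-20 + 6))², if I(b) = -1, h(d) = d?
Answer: 400/49 ≈ 8.1633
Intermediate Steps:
T = -1
(T + (21 + h(5))/(-20 + 6))² = (-1 + (21 + 5)/(-20 + 6))² = (-1 + 26/(-14))² = (-1 + 26*(-1/14))² = (-1 - 13/7)² = (-20/7)² = 400/49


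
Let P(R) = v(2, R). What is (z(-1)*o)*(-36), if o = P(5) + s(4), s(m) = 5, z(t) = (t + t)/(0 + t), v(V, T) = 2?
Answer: -504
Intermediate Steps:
z(t) = 2 (z(t) = (2*t)/t = 2)
P(R) = 2
o = 7 (o = 2 + 5 = 7)
(z(-1)*o)*(-36) = (2*7)*(-36) = 14*(-36) = -504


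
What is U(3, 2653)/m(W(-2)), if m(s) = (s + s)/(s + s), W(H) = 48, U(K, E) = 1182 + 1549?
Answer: 2731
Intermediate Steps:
U(K, E) = 2731
m(s) = 1 (m(s) = (2*s)/((2*s)) = (2*s)*(1/(2*s)) = 1)
U(3, 2653)/m(W(-2)) = 2731/1 = 2731*1 = 2731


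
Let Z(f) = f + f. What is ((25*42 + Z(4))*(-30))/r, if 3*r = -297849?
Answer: 31740/99283 ≈ 0.31969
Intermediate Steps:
Z(f) = 2*f
r = -99283 (r = (1/3)*(-297849) = -99283)
((25*42 + Z(4))*(-30))/r = ((25*42 + 2*4)*(-30))/(-99283) = ((1050 + 8)*(-30))*(-1/99283) = (1058*(-30))*(-1/99283) = -31740*(-1/99283) = 31740/99283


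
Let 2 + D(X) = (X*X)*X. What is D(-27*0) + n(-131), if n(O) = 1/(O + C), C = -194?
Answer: -651/325 ≈ -2.0031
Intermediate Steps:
D(X) = -2 + X³ (D(X) = -2 + (X*X)*X = -2 + X²*X = -2 + X³)
n(O) = 1/(-194 + O) (n(O) = 1/(O - 194) = 1/(-194 + O))
D(-27*0) + n(-131) = (-2 + (-27*0)³) + 1/(-194 - 131) = (-2 + 0³) + 1/(-325) = (-2 + 0) - 1/325 = -2 - 1/325 = -651/325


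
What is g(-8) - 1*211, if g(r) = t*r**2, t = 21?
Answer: 1133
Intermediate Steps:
g(r) = 21*r**2
g(-8) - 1*211 = 21*(-8)**2 - 1*211 = 21*64 - 211 = 1344 - 211 = 1133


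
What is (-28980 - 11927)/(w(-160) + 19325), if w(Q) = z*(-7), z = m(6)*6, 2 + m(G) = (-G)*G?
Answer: -40907/20921 ≈ -1.9553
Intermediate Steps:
m(G) = -2 - G² (m(G) = -2 + (-G)*G = -2 - G²)
z = -228 (z = (-2 - 1*6²)*6 = (-2 - 1*36)*6 = (-2 - 36)*6 = -38*6 = -228)
w(Q) = 1596 (w(Q) = -228*(-7) = 1596)
(-28980 - 11927)/(w(-160) + 19325) = (-28980 - 11927)/(1596 + 19325) = -40907/20921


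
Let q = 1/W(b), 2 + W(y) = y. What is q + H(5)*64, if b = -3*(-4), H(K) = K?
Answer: 3201/10 ≈ 320.10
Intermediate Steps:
b = 12
W(y) = -2 + y
q = 1/10 (q = 1/(-2 + 12) = 1/10 ≈ 0.10000)
q + H(5)*64 = 1/10 + 5*64 = 1/10 + 320 = 3201/10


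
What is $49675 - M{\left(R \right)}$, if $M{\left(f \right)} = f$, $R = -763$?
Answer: $50438$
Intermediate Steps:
$49675 - M{\left(R \right)} = 49675 - -763 = 49675 + 763 = 50438$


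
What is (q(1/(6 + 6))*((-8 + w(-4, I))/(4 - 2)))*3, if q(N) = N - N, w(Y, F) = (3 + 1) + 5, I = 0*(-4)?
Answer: 0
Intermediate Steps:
I = 0
w(Y, F) = 9 (w(Y, F) = 4 + 5 = 9)
q(N) = 0
(q(1/(6 + 6))*((-8 + w(-4, I))/(4 - 2)))*3 = (0*((-8 + 9)/(4 - 2)))*3 = (0*(1/2))*3 = (0*(1*(½)))*3 = (0*(½))*3 = 0*3 = 0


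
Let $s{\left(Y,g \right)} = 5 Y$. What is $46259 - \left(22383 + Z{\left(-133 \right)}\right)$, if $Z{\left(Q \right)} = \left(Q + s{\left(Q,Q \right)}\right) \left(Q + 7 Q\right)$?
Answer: $-825196$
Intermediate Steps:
$Z{\left(Q \right)} = 48 Q^{2}$ ($Z{\left(Q \right)} = \left(Q + 5 Q\right) \left(Q + 7 Q\right) = 6 Q 8 Q = 48 Q^{2}$)
$46259 - \left(22383 + Z{\left(-133 \right)}\right) = 46259 - \left(22383 + 48 \left(-133\right)^{2}\right) = 46259 - \left(22383 + 48 \cdot 17689\right) = 46259 - 871455 = -825196$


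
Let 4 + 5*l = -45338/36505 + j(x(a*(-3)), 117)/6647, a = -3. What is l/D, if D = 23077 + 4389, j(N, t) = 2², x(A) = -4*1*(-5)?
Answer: -635905303/16661475388775 ≈ -3.8166e-5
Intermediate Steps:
x(A) = 20 (x(A) = -4*(-5) = 20)
j(N, t) = 4
l = -1271810606/1213243675 (l = -⅘ + (-45338/36505 + 4/6647)/5 = -⅘ + (⅕)*(-301215666/242648735) = -⅘ - 301215666/1213243675 = -1271810606/1213243675 ≈ -1.0483)
D = 27466
l/D = -1271810606/1213243675/27466 = -1271810606/1213243675*1/27466 = -635905303/16661475388775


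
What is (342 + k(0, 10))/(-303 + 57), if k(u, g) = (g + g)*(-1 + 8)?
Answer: -241/123 ≈ -1.9593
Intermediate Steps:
k(u, g) = 14*g (k(u, g) = (2*g)*7 = 14*g)
(342 + k(0, 10))/(-303 + 57) = (342 + 14*10)/(-303 + 57) = (342 + 140)/(-246) = 482*(-1/246) = -241/123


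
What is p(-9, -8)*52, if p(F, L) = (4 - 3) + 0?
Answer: 52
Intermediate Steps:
p(F, L) = 1 (p(F, L) = 1 + 0 = 1)
p(-9, -8)*52 = 1*52 = 52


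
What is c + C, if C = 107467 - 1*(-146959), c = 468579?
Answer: 723005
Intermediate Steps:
C = 254426 (C = 107467 + 146959 = 254426)
c + C = 468579 + 254426 = 723005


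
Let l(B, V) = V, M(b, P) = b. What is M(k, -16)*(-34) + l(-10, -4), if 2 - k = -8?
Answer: -344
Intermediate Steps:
k = 10 (k = 2 - 1*(-8) = 2 + 8 = 10)
M(k, -16)*(-34) + l(-10, -4) = 10*(-34) - 4 = -340 - 4 = -344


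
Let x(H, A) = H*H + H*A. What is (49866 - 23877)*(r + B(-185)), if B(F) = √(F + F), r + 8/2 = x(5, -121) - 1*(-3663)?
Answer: 80020131 + 25989*I*√370 ≈ 8.002e+7 + 4.9991e+5*I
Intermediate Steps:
x(H, A) = H² + A*H
r = 3079 (r = -4 + (5*(-121 + 5) - 1*(-3663)) = -4 + (5*(-116) + 3663) = -4 + (-580 + 3663) = -4 + 3083 = 3079)
B(F) = √2*√F (B(F) = √(2*F) = √2*√F)
(49866 - 23877)*(r + B(-185)) = (49866 - 23877)*(3079 + √2*√(-185)) = 25989*(3079 + √2*(I*√185)) = 25989*(3079 + I*√370) = 80020131 + 25989*I*√370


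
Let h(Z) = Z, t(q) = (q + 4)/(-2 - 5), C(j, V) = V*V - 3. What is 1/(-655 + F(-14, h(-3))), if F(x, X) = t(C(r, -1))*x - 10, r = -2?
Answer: -1/661 ≈ -0.0015129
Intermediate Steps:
C(j, V) = -3 + V² (C(j, V) = V² - 3 = -3 + V²)
t(q) = -4/7 - q/7 (t(q) = (4 + q)/(-7) = (4 + q)*(-⅐) = -4/7 - q/7)
F(x, X) = -10 - 2*x/7 (F(x, X) = (-4/7 - (-3 + (-1)²)/7)*x - 10 = (-4/7 - (-3 + 1)/7)*x - 10 = (-4/7 - ⅐*(-2))*x - 10 = (-4/7 + 2/7)*x - 10 = -2*x/7 - 10 = -10 - 2*x/7)
1/(-655 + F(-14, h(-3))) = 1/(-655 + (-10 - 2/7*(-14))) = 1/(-655 + (-10 + 4)) = 1/(-655 - 6) = 1/(-661) = -1/661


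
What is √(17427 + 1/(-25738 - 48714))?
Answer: √24149902230839/37226 ≈ 132.01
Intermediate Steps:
√(17427 + 1/(-25738 - 48714)) = √(17427 + 1/(-74452)) = √(17427 - 1/74452) = √(1297475003/74452) = √24149902230839/37226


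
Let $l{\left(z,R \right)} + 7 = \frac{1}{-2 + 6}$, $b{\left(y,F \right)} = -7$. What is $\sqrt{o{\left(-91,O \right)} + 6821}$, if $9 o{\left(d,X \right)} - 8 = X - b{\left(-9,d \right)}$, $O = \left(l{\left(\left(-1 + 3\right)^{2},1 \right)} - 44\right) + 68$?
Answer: $\frac{\sqrt{245685}}{6} \approx 82.611$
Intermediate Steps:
$l{\left(z,R \right)} = - \frac{27}{4}$ ($l{\left(z,R \right)} = -7 + \frac{1}{-2 + 6} = -7 + \frac{1}{4} = - \frac{27}{4}$)
$O = \frac{69}{4}$ ($O = \left(- \frac{27}{4} - 44\right) + 68 = - \frac{203}{4} + 68 = \frac{69}{4} \approx 17.25$)
$o{\left(d,X \right)} = \frac{5}{3} + \frac{X}{9}$ ($o{\left(d,X \right)} = \frac{8}{9} + \frac{X - -7}{9} = \frac{8}{9} + \frac{X + 7}{9} = \frac{8}{9} + \frac{7 + X}{9} = \frac{8}{9} + \left(\frac{7}{9} + \frac{X}{9}\right) = \frac{5}{3} + \frac{X}{9}$)
$\sqrt{o{\left(-91,O \right)} + 6821} = \sqrt{\left(\frac{5}{3} + \frac{1}{9} \cdot \frac{69}{4}\right) + 6821} = \sqrt{\left(\frac{5}{3} + \frac{23}{12}\right) + 6821} = \sqrt{\frac{43}{12} + 6821} = \sqrt{\frac{81895}{12}} = \frac{\sqrt{245685}}{6}$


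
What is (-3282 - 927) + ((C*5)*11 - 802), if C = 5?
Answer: -4736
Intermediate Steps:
(-3282 - 927) + ((C*5)*11 - 802) = (-3282 - 927) + ((5*5)*11 - 802) = -4209 + (25*11 - 802) = -4209 + (275 - 802) = -4209 - 527 = -4736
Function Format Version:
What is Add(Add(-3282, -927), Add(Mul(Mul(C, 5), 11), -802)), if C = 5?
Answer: -4736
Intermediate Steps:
Add(Add(-3282, -927), Add(Mul(Mul(C, 5), 11), -802)) = Add(Add(-3282, -927), Add(Mul(Mul(5, 5), 11), -802)) = Add(-4209, Add(Mul(25, 11), -802)) = Add(-4209, Add(275, -802)) = Add(-4209, -527) = -4736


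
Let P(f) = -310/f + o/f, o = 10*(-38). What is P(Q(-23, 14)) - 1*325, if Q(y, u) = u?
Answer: -2620/7 ≈ -374.29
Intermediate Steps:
o = -380
P(f) = -690/f (P(f) = -310/f - 380/f = -690/f)
P(Q(-23, 14)) - 1*325 = -690/14 - 1*325 = -690*1/14 - 325 = -345/7 - 325 = -2620/7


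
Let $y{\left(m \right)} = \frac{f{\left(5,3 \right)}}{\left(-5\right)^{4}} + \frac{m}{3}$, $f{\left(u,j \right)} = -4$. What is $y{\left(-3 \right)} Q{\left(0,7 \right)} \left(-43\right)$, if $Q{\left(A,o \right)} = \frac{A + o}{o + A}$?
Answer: $\frac{27047}{625} \approx 43.275$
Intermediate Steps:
$y{\left(m \right)} = - \frac{4}{625} + \frac{m}{3}$ ($y{\left(m \right)} = - \frac{4}{\left(-5\right)^{4}} + \frac{m}{3} = - \frac{4}{625} + m \frac{1}{3} = \left(-4\right) \frac{1}{625} + \frac{m}{3} = - \frac{4}{625} + \frac{m}{3}$)
$Q{\left(A,o \right)} = 1$ ($Q{\left(A,o \right)} = \frac{A + o}{A + o} = 1$)
$y{\left(-3 \right)} Q{\left(0,7 \right)} \left(-43\right) = \left(- \frac{4}{625} + \frac{1}{3} \left(-3\right)\right) 1 \left(-43\right) = \left(- \frac{4}{625} - 1\right) 1 \left(-43\right) = \left(- \frac{629}{625}\right) 1 \left(-43\right) = \left(- \frac{629}{625}\right) \left(-43\right) = \frac{27047}{625}$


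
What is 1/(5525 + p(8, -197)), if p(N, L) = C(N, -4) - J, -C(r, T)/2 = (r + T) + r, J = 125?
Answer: 1/5376 ≈ 0.00018601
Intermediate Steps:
C(r, T) = -4*r - 2*T (C(r, T) = -2*((r + T) + r) = -2*((T + r) + r) = -2*(T + 2*r) = -4*r - 2*T)
p(N, L) = -117 - 4*N (p(N, L) = (-4*N - 2*(-4)) - 1*125 = (-4*N + 8) - 125 = (8 - 4*N) - 125 = -117 - 4*N)
1/(5525 + p(8, -197)) = 1/(5525 + (-117 - 4*8)) = 1/(5525 + (-117 - 32)) = 1/(5525 - 149) = 1/5376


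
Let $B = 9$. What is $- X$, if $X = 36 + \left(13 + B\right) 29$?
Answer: $-674$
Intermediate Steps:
$X = 674$ ($X = 36 + \left(13 + 9\right) 29 = 36 + 22 \cdot 29 = 36 + 638 = 674$)
$- X = \left(-1\right) 674 = -674$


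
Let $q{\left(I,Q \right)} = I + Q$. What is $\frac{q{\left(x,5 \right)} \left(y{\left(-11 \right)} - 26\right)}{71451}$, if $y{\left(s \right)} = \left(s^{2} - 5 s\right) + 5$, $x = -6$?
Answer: $- \frac{155}{71451} \approx -0.0021693$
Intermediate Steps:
$y{\left(s \right)} = 5 + s^{2} - 5 s$
$\frac{q{\left(x,5 \right)} \left(y{\left(-11 \right)} - 26\right)}{71451} = \frac{\left(-6 + 5\right) \left(\left(5 + \left(-11\right)^{2} - -55\right) - 26\right)}{71451} = - (\left(5 + 121 + 55\right) - 26) \frac{1}{71451} = - (181 - 26) \frac{1}{71451} = \left(-1\right) 155 \cdot \frac{1}{71451} = \left(-155\right) \frac{1}{71451} = - \frac{155}{71451}$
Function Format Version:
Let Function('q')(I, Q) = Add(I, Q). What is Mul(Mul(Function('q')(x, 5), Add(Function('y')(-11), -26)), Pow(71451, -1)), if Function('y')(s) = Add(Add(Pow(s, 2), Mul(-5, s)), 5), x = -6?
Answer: Rational(-155, 71451) ≈ -0.0021693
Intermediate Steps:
Function('y')(s) = Add(5, Pow(s, 2), Mul(-5, s))
Mul(Mul(Function('q')(x, 5), Add(Function('y')(-11), -26)), Pow(71451, -1)) = Mul(Mul(Add(-6, 5), Add(Add(5, Pow(-11, 2), Mul(-5, -11)), -26)), Pow(71451, -1)) = Mul(Mul(-1, Add(Add(5, 121, 55), -26)), Rational(1, 71451)) = Mul(Mul(-1, Add(181, -26)), Rational(1, 71451)) = Mul(Mul(-1, 155), Rational(1, 71451)) = Mul(-155, Rational(1, 71451)) = Rational(-155, 71451)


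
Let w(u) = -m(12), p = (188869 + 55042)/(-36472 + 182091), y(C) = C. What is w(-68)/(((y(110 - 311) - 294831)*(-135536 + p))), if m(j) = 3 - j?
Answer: 436857/1940953853822312 ≈ 2.2507e-10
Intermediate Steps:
p = 243911/145619 ≈ 1.6750
w(u) = 9 (w(u) = -(3 - 1*12) = -(3 - 12) = -1*(-9) = 9)
w(-68)/(((y(110 - 311) - 294831)*(-135536 + p))) = 9/((((110 - 311) - 294831)*(-135536 + 243911/145619))) = 9/(((-201 - 294831)*(-19736372873/145619))) = 9/((-295032*(-19736372873/145619))) = 9/(5822861561466936/145619) = 9*(145619/5822861561466936) = 436857/1940953853822312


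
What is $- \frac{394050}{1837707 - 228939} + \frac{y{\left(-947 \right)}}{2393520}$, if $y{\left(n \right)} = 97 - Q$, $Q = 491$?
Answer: $- \frac{3277084759}{13370202720} \approx -0.2451$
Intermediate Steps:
$y{\left(n \right)} = -394$ ($y{\left(n \right)} = 97 - 491 = -394$)
$- \frac{394050}{1837707 - 228939} + \frac{y{\left(-947 \right)}}{2393520} = - \frac{394050}{1837707 - 228939} - \frac{394}{2393520} = - \frac{394050}{1837707 - 228939} - \frac{197}{1196760} = - \frac{394050}{1608768} - \frac{197}{1196760} = \left(-394050\right) \frac{1}{1608768} - \frac{197}{1196760} = - \frac{65675}{268128} - \frac{197}{1196760} = - \frac{3277084759}{13370202720}$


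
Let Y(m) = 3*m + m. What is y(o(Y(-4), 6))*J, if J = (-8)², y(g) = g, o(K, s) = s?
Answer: 384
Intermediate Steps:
Y(m) = 4*m
J = 64
y(o(Y(-4), 6))*J = 6*64 = 384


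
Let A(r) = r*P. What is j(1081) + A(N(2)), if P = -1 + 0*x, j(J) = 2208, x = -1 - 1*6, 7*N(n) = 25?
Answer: 15431/7 ≈ 2204.4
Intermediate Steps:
N(n) = 25/7 (N(n) = (⅐)*25 = 25/7)
x = -7 (x = -1 - 6 = -7)
P = -1 (P = -1 + 0*(-7) = -1 + 0 = -1)
A(r) = -r (A(r) = r*(-1) = -r)
j(1081) + A(N(2)) = 2208 - 1*25/7 = 2208 - 25/7 = 15431/7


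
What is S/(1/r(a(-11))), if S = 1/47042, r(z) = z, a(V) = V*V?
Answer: 121/47042 ≈ 0.0025722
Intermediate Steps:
a(V) = V**2
S = 1/47042 ≈ 2.1258e-5
S/(1/r(a(-11))) = 1/(47042*(1/((-11)**2))) = 1/(47042*(1/121)) = (1/47042)*121 = 121/47042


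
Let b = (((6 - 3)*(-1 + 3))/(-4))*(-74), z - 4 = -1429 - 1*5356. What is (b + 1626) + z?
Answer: -5044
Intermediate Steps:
z = -6781 (z = 4 + (-1429 - 1*5356) = 4 + (-1429 - 5356) = 4 - 6785 = -6781)
b = 111 (b = ((3*2)*(-1/4))*(-74) = (6*(-1/4))*(-74) = -3/2*(-74) = 111)
(b + 1626) + z = (111 + 1626) - 6781 = 1737 - 6781 = -5044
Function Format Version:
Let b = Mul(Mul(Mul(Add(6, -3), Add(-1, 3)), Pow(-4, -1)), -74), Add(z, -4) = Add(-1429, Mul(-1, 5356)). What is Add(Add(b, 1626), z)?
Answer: -5044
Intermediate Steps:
z = -6781 (z = Add(4, Add(-1429, Mul(-1, 5356))) = Add(4, Add(-1429, -5356)) = Add(4, -6785) = -6781)
b = 111 (b = Mul(Mul(Mul(3, 2), Rational(-1, 4)), -74) = Mul(Mul(6, Rational(-1, 4)), -74) = Mul(Rational(-3, 2), -74) = 111)
Add(Add(b, 1626), z) = Add(Add(111, 1626), -6781) = Add(1737, -6781) = -5044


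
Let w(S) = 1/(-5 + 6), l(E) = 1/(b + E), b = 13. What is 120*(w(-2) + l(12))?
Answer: 624/5 ≈ 124.80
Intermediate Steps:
l(E) = 1/(13 + E)
w(S) = 1 (w(S) = 1/1 = 1)
120*(w(-2) + l(12)) = 120*(1 + 1/(13 + 12)) = 120*(1 + 1/25) = 120*(26/25) = 624/5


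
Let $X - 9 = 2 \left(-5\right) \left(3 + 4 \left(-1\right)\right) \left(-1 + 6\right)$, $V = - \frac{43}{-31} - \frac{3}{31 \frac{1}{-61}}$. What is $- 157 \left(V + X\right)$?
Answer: $- \frac{322635}{31} \approx -10408.0$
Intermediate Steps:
$V = \frac{226}{31}$ ($V = \left(-43\right) \left(- \frac{1}{31}\right) - \frac{3}{31 \left(- \frac{1}{61}\right)} = \frac{43}{31} - \frac{3}{- \frac{31}{61}} = \frac{43}{31} - - \frac{183}{31} = \frac{43}{31} + \frac{183}{31} = \frac{226}{31} \approx 7.2903$)
$X = 59$ ($X = 9 + 2 \left(-5\right) \left(3 + 4 \left(-1\right)\right) \left(-1 + 6\right) = 9 - 10 \left(3 - 4\right) 5 = 9 - 10 \left(\left(-1\right) 5\right) = 9 - -50 = 9 + 50 = 59$)
$- 157 \left(V + X\right) = - 157 \left(\frac{226}{31} + 59\right) = \left(-157\right) \frac{2055}{31} = - \frac{322635}{31}$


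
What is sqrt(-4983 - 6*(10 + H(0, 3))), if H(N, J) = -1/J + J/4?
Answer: I*sqrt(20182)/2 ≈ 71.032*I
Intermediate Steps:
H(N, J) = -1/J + J/4 (H(N, J) = -1/J + J*(1/4) = -1/J + J/4)
sqrt(-4983 - 6*(10 + H(0, 3))) = sqrt(-4983 - 6*(10 + (-1/3 + (1/4)*3))) = sqrt(-4983 - 6*(10 + (-1*1/3 + 3/4))) = sqrt(-4983 - 6*(10 + (-1/3 + 3/4))) = sqrt(-4983 - 6*(10 + 5/12)) = sqrt(-4983 - 6*125/12) = sqrt(-4983 - 125/2) = sqrt(-10091/2) = I*sqrt(20182)/2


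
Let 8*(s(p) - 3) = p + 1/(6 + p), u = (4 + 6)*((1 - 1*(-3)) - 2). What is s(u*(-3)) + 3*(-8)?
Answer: -12313/432 ≈ -28.502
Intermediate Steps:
u = 20 (u = 10*((1 + 3) - 2) = 10*(4 - 2) = 10*2 = 20)
s(p) = 3 + p/8 + 1/(8*(6 + p)) (s(p) = 3 + (p + 1/(6 + p))/8 = 3 + (p/8 + 1/(8*(6 + p))) = 3 + p/8 + 1/(8*(6 + p)))
s(u*(-3)) + 3*(-8) = (145 + (20*(-3))² + 30*(20*(-3)))/(8*(6 + 20*(-3))) + 3*(-8) = (145 + (-60)² + 30*(-60))/(8*(6 - 60)) - 24 = (⅛)*(145 + 3600 - 1800)/(-54) - 24 = (⅛)*(-1/54)*1945 - 24 = -1945/432 - 24 = -12313/432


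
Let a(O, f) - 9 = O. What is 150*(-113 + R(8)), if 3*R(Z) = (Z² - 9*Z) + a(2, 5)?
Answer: -16800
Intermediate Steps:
a(O, f) = 9 + O
R(Z) = 11/3 - 3*Z + Z²/3 (R(Z) = ((Z² - 9*Z) + (9 + 2))/3 = ((Z² - 9*Z) + 11)/3 = (11 + Z² - 9*Z)/3 = 11/3 - 3*Z + Z²/3)
150*(-113 + R(8)) = 150*(-113 + (11/3 - 3*8 + (⅓)*8²)) = 150*(-113 + (11/3 - 24 + (⅓)*64)) = 150*(-113 + (11/3 - 24 + 64/3)) = 150*(-113 + 1) = 150*(-112) = -16800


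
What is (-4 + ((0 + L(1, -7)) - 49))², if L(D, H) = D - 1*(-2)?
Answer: 2500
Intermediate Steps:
L(D, H) = 2 + D (L(D, H) = D + 2 = 2 + D)
(-4 + ((0 + L(1, -7)) - 49))² = (-4 + ((0 + (2 + 1)) - 49))² = (-4 + ((0 + 3) - 49))² = (-4 + (3 - 49))² = (-4 - 46)² = (-50)² = 2500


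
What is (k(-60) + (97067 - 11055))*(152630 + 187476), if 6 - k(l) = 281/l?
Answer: 877704922133/30 ≈ 2.9257e+10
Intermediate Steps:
k(l) = 6 - 281/l
(k(-60) + (97067 - 11055))*(152630 + 187476) = ((6 - 281/(-60)) + (97067 - 11055))*(152630 + 187476) = ((6 - 281*(-1/60)) + 86012)*340106 = ((6 + 281/60) + 86012)*340106 = (641/60 + 86012)*340106 = (5161361/60)*340106 = 877704922133/30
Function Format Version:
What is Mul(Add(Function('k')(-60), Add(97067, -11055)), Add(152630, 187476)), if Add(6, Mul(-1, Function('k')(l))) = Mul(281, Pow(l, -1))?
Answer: Rational(877704922133, 30) ≈ 2.9257e+10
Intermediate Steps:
Function('k')(l) = Add(6, Mul(-281, Pow(l, -1))) (Function('k')(l) = Add(6, Mul(-1, Mul(281, Pow(l, -1)))) = Add(6, Mul(-281, Pow(l, -1))))
Mul(Add(Function('k')(-60), Add(97067, -11055)), Add(152630, 187476)) = Mul(Add(Add(6, Mul(-281, Pow(-60, -1))), Add(97067, -11055)), Add(152630, 187476)) = Mul(Add(Add(6, Mul(-281, Rational(-1, 60))), 86012), 340106) = Mul(Add(Add(6, Rational(281, 60)), 86012), 340106) = Mul(Add(Rational(641, 60), 86012), 340106) = Mul(Rational(5161361, 60), 340106) = Rational(877704922133, 30)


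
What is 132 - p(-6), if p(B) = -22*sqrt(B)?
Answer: 132 + 22*I*sqrt(6) ≈ 132.0 + 53.889*I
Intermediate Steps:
132 - p(-6) = 132 - (-22)*sqrt(-6) = 132 - (-22)*I*sqrt(6) = 132 + 22*I*sqrt(6)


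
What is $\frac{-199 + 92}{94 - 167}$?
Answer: $\frac{107}{73} \approx 1.4658$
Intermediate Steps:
$\frac{-199 + 92}{94 - 167} = - \frac{107}{-73} = \left(-107\right) \left(- \frac{1}{73}\right) = \frac{107}{73}$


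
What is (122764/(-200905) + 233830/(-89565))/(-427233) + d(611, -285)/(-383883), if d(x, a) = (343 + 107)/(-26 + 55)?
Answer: -187603617707093572/5705575876477787148405 ≈ -3.2881e-5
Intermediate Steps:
d(x, a) = 450/29
(122764/(-200905) + 233830/(-89565))/(-427233) + d(611, -285)/(-383883) = (122764/(-200905) + 233830/(-89565))/(-427233) + (450/29)/(-383883) = (122764*(-1/200905) + 233830*(-1/89565))*(-1/427233) + (450/29)*(-1/383883) = (-122764/200905 - 46766/17913)*(-1/427233) - 150/3710869 = -11594594762/3598811265*(-1/427233) - 150/3710869 = 11594594762/1537530933179745 - 150/3710869 = -187603617707093572/5705575876477787148405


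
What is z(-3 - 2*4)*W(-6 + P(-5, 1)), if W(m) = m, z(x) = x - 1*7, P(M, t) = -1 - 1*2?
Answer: 162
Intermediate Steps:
P(M, t) = -3 (P(M, t) = -1 - 2 = -3)
z(x) = -7 + x (z(x) = x - 7 = -7 + x)
z(-3 - 2*4)*W(-6 + P(-5, 1)) = (-7 + (-3 - 2*4))*(-6 - 3) = (-7 + (-3 - 8))*(-9) = (-7 - 11)*(-9) = -18*(-9) = 162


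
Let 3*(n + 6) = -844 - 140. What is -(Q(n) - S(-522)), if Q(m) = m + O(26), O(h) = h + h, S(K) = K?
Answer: -240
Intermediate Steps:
n = -334 (n = -6 + (-844 - 140)/3 = -6 + (⅓)*(-984) = -6 - 328 = -334)
O(h) = 2*h
Q(m) = 52 + m (Q(m) = m + 2*26 = m + 52 = 52 + m)
-(Q(n) - S(-522)) = -((52 - 334) - 1*(-522)) = -(-282 + 522) = -1*240 = -240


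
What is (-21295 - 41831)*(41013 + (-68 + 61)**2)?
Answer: -2592079812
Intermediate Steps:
(-21295 - 41831)*(41013 + (-68 + 61)**2) = -63126*(41013 + (-7)**2) = -63126*(41013 + 49) = -63126*41062 = -2592079812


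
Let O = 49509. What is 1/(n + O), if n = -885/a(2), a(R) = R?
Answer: 2/98133 ≈ 2.0381e-5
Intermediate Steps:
n = -885/2 ≈ -442.50
1/(n + O) = 1/(-885/2 + 49509) = 1/(98133/2) = 2/98133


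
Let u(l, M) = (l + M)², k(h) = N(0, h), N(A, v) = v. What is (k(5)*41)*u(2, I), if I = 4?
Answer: 7380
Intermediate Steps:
k(h) = h
u(l, M) = (M + l)²
(k(5)*41)*u(2, I) = (5*41)*(4 + 2)² = 205*6² = 205*36 = 7380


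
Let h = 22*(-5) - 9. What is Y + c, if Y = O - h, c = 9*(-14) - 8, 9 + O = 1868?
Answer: 1844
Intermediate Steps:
O = 1859 (O = -9 + 1868 = 1859)
h = -119 (h = -110 - 9 = -119)
c = -134 (c = -126 - 8 = -134)
Y = 1978 (Y = 1859 - 1*(-119) = 1859 + 119 = 1978)
Y + c = 1978 - 134 = 1844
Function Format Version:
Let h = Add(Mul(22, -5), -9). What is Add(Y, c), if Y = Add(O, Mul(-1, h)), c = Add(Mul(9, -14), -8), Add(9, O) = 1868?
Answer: 1844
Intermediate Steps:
O = 1859 (O = Add(-9, 1868) = 1859)
h = -119 (h = Add(-110, -9) = -119)
c = -134 (c = Add(-126, -8) = -134)
Y = 1978 (Y = Add(1859, Mul(-1, -119)) = Add(1859, 119) = 1978)
Add(Y, c) = Add(1978, -134) = 1844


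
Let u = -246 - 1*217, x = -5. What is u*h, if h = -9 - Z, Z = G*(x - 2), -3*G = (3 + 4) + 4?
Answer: 48152/3 ≈ 16051.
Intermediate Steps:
G = -11/3 (G = -((3 + 4) + 4)/3 = -(7 + 4)/3 = -⅓*11 = -11/3 ≈ -3.6667)
Z = 77/3 (Z = -11*(-5 - 2)/3 = -11/3*(-7) = 77/3 ≈ 25.667)
u = -463 (u = -246 - 217 = -463)
h = -104/3 (h = -9 - 1*77/3 = -9 - 77/3 = -104/3 ≈ -34.667)
u*h = -463*(-104/3) = 48152/3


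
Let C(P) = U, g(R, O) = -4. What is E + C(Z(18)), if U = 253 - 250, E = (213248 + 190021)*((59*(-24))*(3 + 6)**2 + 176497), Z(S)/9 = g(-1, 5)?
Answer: 24922427472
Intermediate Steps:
Z(S) = -36 (Z(S) = 9*(-4) = -36)
E = 24922427469 (E = 403269*(-1416*9**2 + 176497) = 403269*(-1416*81 + 176497) = 403269*(-114696 + 176497) = 403269*61801 = 24922427469)
U = 3
C(P) = 3
E + C(Z(18)) = 24922427469 + 3 = 24922427472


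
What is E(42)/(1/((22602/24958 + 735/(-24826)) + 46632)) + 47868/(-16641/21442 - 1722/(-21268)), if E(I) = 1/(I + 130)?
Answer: -12068900738331208322573/175954270354856792 ≈ -68591.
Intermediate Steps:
E(I) = 1/(130 + I)
E(42)/(1/((22602/24958 + 735/(-24826)) + 46632)) + 47868/(-16641/21442 - 1722/(-21268)) = 1/((130 + 42)*(1/((22602/24958 + 735/(-24826)) + 46632))) + 47868/(-16641/21442 - 1722/(-21268)) = 1/(172*(1/((22602*(1/24958) + 735*(-1/24826)) + 46632))) + 47868/(-16641*1/21442 - 1722*(-1/21268)) = 1/(172*(1/((11301/12479 - 735/24826) + 46632))) + 47868/(-16641/21442 + 861/10634) = 1/(172*(1/(271386561/309803654 + 46632))) + 47868/(-39624708/57003557) = 1/(172*(1/(14447035379889/309803654))) + 47868*(-57003557/39624708) = 1/(172*(309803654/14447035379889)) - 227387188873/3302059 = (1/172)*(14447035379889/309803654) - 227387188873/3302059 = 14447035379889/53286228488 - 227387188873/3302059 = -12068900738331208322573/175954270354856792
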